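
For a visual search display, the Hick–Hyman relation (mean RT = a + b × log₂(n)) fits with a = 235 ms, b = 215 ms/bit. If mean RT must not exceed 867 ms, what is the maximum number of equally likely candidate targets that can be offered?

215·log₂ n ≤ 867 − 235 = 632, giving log₂ n ≤ 2.9395 and n ≤ 7.672. The largest whole number is 7.

7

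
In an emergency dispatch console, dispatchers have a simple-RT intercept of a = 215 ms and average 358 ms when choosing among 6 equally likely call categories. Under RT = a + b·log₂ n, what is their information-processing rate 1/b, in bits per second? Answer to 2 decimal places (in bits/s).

Choice component = 358 − 215 = 143 ms over log₂(6) = 2.5850 bits.
b = 143 / 2.5850 = 55.320 ms/bit, so 1/b = 18.077 bits/s.

18.08 bits/s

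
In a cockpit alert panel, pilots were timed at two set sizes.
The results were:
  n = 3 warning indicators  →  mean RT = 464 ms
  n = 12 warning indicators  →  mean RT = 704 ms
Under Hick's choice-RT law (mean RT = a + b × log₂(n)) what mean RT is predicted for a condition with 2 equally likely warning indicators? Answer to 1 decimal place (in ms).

Solve the two-equation system in a and b:
  b = (704 − 464) / (log₂ 12 − log₂ 3) = 240 / (3.5850 − 1.5850) = 120.000 ms/bit
  a = 464 − 120.000 × 1.5850 = 273.804 ms
Then RT(2) = 273.804 + 120.000 × log₂ 2 = 273.804 + 120.000 × 1 ≈ 393.804 ms.

393.8 ms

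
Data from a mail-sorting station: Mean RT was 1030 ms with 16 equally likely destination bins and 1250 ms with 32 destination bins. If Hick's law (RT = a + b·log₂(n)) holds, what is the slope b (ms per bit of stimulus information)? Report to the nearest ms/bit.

The slope on a log₂ axis is (1250 − 1030) / (5 − 4) = 220 ms/bit.

220 ms/bit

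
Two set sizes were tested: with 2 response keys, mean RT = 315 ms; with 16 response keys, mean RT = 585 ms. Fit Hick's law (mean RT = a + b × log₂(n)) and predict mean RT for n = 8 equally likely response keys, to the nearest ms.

495 ms

Solve the two-equation system in a and b:
  b = (585 − 315) / (log₂ 16 − log₂ 2) = 270 / (4 − 1) = 90 ms/bit
  a = 315 − 90 × 1 = 225 ms
Then RT(8) = 225 + 90 × log₂ 8 = 225 + 90 × 3 ≈ 495.000 ms.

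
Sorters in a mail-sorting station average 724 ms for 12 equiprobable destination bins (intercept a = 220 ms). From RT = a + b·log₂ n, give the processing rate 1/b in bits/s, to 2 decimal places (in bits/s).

7.11 bits/s

b = (724 − 220)/log₂ 12 = 504/3.5850 = 140.587 ms per bit = 0.14059 s/bit; the reciprocal is 7.113 bits/s.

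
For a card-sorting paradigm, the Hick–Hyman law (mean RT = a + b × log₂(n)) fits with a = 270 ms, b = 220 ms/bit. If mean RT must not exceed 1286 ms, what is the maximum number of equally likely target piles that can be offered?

24

Information budget: (1286 − 270)/220 = 4.6182 bits, so n ≤ 2^4.6182 = 24.559 → at most 24.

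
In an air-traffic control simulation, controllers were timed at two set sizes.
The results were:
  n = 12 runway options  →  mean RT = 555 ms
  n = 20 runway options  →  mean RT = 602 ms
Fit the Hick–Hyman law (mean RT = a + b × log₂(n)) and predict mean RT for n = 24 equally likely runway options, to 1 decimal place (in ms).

618.8 ms

Fit slope and intercept:
  b = (602 − 555) / (log₂ 20 − log₂ 12) = 47 / (4.3219 − 3.5850) = 63.775 ms/bit
  a = 555 − 63.775 × 3.5850 = 326.369 ms
Then RT(24) = 326.369 + 63.775 × log₂ 24 = 326.369 + 63.775 × 4.5850 ≈ 618.775 ms.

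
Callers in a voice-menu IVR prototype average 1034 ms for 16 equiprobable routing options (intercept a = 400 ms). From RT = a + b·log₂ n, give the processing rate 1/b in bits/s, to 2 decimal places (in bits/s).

Choice component = 1034 − 400 = 634 ms over log₂(16) = 4 bits.
b = 634 / 4 = 158.500 ms/bit, so 1/b = 6.309 bits/s.

6.31 bits/s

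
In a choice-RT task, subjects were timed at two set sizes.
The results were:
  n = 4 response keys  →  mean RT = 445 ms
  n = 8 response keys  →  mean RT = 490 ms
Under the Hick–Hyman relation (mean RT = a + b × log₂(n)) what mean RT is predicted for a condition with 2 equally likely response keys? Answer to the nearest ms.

400 ms

RT is linear in log₂ n, so two points fix the line:
  b = (490 − 445) / (log₂ 8 − log₂ 4) = 45 / (3 − 2) = 45 ms/bit
  a = 445 − 45 × 2 = 355 ms
Then RT(2) = 355 + 45 × log₂ 2 = 355 + 45 × 1 ≈ 400.000 ms.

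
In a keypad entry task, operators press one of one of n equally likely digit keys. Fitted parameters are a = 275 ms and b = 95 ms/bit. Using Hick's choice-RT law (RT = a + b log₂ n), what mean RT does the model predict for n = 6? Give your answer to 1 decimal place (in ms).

520.6 ms

log₂(6) = 2.5850 bits, so RT = 275 + 95 × 2.5850 ≈ 520.571 ms.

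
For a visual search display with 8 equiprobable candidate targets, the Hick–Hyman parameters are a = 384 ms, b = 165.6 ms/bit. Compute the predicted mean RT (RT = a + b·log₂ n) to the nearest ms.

log₂(8) = 3 bits, so RT = 384 + 165.6 × 3 ≈ 880.800 ms.

881 ms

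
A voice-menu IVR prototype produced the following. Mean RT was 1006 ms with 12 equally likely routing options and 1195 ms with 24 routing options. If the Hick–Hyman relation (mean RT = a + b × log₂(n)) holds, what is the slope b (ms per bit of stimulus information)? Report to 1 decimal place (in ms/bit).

189.0 ms/bit

b = (RT₂ − RT₁)/(log₂ n₂ − log₂ n₁) = (1195 − 1006)/(4.5850 − 3.5850) = 189.000 ms/bit.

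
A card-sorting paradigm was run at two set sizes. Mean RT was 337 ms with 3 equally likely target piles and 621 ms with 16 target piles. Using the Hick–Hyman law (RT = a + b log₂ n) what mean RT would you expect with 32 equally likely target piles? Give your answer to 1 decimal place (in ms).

Fit slope and intercept:
  b = (621 − 337) / (log₂ 16 − log₂ 3) = 284 / (4 − 1.5850) = 117.597 ms/bit
  a = 337 − 117.597 × 1.5850 = 150.614 ms
Then RT(32) = 150.614 + 117.597 × log₂ 32 = 150.614 + 117.597 × 5 ≈ 738.597 ms.

738.6 ms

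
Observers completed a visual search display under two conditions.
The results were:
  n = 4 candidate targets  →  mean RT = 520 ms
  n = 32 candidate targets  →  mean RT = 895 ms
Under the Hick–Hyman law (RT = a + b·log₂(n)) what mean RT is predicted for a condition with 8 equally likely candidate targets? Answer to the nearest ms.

645 ms

RT is linear in log₂ n, so two points fix the line:
  b = (895 − 520) / (log₂ 32 − log₂ 4) = 375 / (5 − 2) = 125 ms/bit
  a = 520 − 125 × 2 = 270 ms
Then RT(8) = 270 + 125 × log₂ 8 = 270 + 125 × 3 ≈ 645.000 ms.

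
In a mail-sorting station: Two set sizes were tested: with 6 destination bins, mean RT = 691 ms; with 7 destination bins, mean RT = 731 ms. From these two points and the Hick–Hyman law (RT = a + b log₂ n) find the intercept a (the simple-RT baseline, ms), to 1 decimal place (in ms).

226.1 ms

The slope on a log₂ axis is (731 − 691) / (2.8074 − 2.5850) = 179.862 ms/bit.
a = RT₁ − b·log₂ n₁ = 691 − 179.862 × 2.5850 = 226.063 ms.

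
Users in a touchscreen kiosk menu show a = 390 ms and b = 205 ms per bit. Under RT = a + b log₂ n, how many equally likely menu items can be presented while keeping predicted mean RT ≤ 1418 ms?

205·log₂ n ≤ 1418 − 390 = 1028, giving log₂ n ≤ 5.0146 and n ≤ 32.326. The largest whole number is 32.

32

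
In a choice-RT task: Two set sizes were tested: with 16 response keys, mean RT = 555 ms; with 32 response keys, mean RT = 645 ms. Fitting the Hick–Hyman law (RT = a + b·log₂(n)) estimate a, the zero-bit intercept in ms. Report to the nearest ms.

195 ms

The slope on a log₂ axis is (645 − 555) / (5 − 4) = 90 ms/bit.
a = RT₁ − b·log₂ n₁ = 555 − 90 × 4 = 195.000 ms.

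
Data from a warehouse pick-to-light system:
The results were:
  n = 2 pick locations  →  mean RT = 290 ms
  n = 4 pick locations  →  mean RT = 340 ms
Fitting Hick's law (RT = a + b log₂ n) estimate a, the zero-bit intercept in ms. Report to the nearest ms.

The slope on a log₂ axis is (340 − 290) / (2 − 1) = 50 ms/bit.
Intercept: a = 290 − 50·log₂(2) = 240.000 ms.

240 ms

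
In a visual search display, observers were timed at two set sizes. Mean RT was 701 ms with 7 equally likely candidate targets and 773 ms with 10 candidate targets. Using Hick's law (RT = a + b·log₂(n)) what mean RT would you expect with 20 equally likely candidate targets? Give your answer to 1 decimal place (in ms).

Fit slope and intercept:
  b = (773 − 701) / (log₂ 10 − log₂ 7) = 72 / (3.3219 − 2.8074) = 139.922 ms/bit
  a = 701 − 139.922 × 2.8074 = 308.190 ms
Then RT(20) = 308.190 + 139.922 × log₂ 20 = 308.190 + 139.922 × 4.3219 ≈ 912.922 ms.

912.9 ms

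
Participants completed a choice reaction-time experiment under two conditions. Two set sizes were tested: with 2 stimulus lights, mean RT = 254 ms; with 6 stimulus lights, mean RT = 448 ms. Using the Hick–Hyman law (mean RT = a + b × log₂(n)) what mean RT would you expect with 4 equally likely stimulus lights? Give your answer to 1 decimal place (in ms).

376.4 ms

With log₂ n on the abscissa the relation is linear; from the two conditions:
  b = (448 − 254) / (log₂ 6 − log₂ 2) = 194 / (2.5850 − 1) = 122.400 ms/bit
  a = 254 − 122.400 × 1 = 131.600 ms
Then RT(4) = 131.600 + 122.400 × log₂ 4 = 131.600 + 122.400 × 2 ≈ 376.400 ms.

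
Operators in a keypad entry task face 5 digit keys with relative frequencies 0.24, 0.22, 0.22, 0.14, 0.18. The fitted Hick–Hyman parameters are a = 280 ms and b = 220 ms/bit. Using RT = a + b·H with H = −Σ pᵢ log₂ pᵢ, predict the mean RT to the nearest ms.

785 ms

H = 0.24·log₂(1/0.24) + 0.22·log₂(1/0.22) + 0.22·log₂(1/0.22) + 0.14·log₂(1/0.14) + 0.18·log₂(1/0.18) = 2.2977 bits.
RT = 280 + 220 × 2.2977 = 785.49 ms.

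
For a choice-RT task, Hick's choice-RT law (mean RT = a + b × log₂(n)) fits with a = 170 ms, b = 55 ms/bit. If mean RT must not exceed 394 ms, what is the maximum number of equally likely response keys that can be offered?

16

Information budget: (394 − 170)/55 = 4.0727 bits, so n ≤ 2^4.0727 = 16.827 → at most 16.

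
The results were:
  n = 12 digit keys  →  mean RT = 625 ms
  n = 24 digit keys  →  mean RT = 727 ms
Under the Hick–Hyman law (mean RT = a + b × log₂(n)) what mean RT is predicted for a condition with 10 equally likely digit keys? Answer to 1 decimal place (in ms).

598.2 ms

Fit slope and intercept:
  b = (727 − 625) / (log₂ 24 − log₂ 12) = 102 / (4.5850 − 3.5850) = 102.000 ms/bit
  a = 625 − 102.000 × 3.5850 = 259.334 ms
Then RT(10) = 259.334 + 102.000 × log₂ 10 = 259.334 + 102.000 × 3.3219 ≈ 598.170 ms.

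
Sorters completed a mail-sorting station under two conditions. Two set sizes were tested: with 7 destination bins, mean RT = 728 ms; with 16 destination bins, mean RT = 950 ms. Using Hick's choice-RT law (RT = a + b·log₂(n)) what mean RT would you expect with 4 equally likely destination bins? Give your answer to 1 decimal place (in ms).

RT is linear in log₂ n, so two points fix the line:
  b = (950 − 728) / (log₂ 16 − log₂ 7) = 222 / (4 − 2.8074) = 186.141 ms/bit
  a = 728 − 186.141 × 2.8074 = 205.436 ms
Then RT(4) = 205.436 + 186.141 × log₂ 4 = 205.436 + 186.141 × 2 ≈ 577.718 ms.

577.7 ms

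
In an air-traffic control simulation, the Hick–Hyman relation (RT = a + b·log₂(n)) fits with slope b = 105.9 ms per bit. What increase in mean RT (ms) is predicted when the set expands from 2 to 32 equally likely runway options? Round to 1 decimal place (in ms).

423.6 ms

ΔRT = (a + b log₂ n₂) − (a + b log₂ n₁) = b·(log₂ n₂ − log₂ n₁).
log₂(32) − log₂(2) = log₂(32/2) = log₂(16) = 4.
ΔRT = 105.9 × 4.0000 = 423.600 ms.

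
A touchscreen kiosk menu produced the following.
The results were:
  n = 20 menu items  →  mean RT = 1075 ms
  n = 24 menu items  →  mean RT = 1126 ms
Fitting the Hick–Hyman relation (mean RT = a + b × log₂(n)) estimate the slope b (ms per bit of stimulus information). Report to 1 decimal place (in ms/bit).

Slope: b = (1126 − 1075) / (log₂ 24 − log₂ 20) = 51/0.2630 = 193.891 ms/bit.

193.9 ms/bit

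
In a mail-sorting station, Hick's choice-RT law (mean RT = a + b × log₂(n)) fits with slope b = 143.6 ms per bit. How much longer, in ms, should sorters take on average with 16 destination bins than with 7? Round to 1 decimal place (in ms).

Only the slope matters, since a is common to both: ΔRT = b·log₂(n₂/n₁).
log₂(16) − log₂(7) = 4 − 2.8074 = 1.1926.
ΔRT = 143.6 × 1.1926 = 171.264 ms.

171.3 ms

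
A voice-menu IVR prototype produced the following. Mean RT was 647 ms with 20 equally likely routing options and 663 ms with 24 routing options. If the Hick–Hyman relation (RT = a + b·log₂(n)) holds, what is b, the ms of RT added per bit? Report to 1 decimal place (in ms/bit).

60.8 ms/bit

The slope on a log₂ axis is (663 − 647) / (4.5850 − 4.3219) = 60.829 ms/bit.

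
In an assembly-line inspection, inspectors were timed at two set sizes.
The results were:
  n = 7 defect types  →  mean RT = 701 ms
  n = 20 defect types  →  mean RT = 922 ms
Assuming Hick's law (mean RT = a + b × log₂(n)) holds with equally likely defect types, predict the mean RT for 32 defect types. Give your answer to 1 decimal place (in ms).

1020.9 ms

With log₂ n on the abscissa the relation is linear; from the two conditions:
  b = (922 − 701) / (log₂ 20 − log₂ 7) = 221 / (4.3219 − 2.8074) = 145.916 ms/bit
  a = 701 − 145.916 × 2.8074 = 291.363 ms
Then RT(32) = 291.363 + 145.916 × log₂ 32 = 291.363 + 145.916 × 5 ≈ 1020.941 ms.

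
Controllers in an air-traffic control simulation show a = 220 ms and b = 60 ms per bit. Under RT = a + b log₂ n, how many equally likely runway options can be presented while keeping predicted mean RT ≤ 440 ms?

Information budget: (440 − 220)/60 = 3.6667 bits, so n ≤ 2^3.6667 = 12.699 → at most 12.

12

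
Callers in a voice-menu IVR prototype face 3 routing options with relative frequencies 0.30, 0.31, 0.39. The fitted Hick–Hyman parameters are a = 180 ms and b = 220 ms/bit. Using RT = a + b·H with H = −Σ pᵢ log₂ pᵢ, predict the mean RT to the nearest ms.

526 ms

H = 0.30·log₂(1/0.30) + 0.31·log₂(1/0.31) + 0.39·log₂(1/0.39) = 1.5747 bits.
RT = 180 + 220 × 1.5747 = 526.43 ms.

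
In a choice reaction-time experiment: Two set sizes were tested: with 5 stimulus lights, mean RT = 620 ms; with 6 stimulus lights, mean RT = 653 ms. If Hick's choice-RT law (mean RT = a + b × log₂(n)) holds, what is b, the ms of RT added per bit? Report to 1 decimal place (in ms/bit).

125.5 ms/bit

b = (RT₂ − RT₁)/(log₂ n₂ − log₂ n₁) = (653 − 620)/(2.5850 − 2.3219) = 125.459 ms/bit.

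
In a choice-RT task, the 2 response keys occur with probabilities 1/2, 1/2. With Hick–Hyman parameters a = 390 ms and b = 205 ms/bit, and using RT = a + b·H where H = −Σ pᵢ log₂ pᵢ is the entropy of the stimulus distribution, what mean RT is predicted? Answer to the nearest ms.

595 ms

Each term −pᵢ log₂ pᵢ: 0.5·1 + 0.5·1; summed, H = 1.000 bits.
Mean RT = a + bH = 390 + 205·1.000 = 595.00 ms.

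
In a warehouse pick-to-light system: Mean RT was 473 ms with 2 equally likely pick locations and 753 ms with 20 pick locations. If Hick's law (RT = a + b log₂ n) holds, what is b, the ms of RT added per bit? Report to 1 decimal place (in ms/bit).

84.3 ms/bit

b = (RT₂ − RT₁)/(log₂ n₂ − log₂ n₁) = (753 − 473)/(4.3219 − 1) = 84.288 ms/bit.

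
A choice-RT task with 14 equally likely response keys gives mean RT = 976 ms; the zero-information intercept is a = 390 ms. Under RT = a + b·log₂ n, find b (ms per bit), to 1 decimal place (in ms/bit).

153.9 ms/bit

b = (976 − 390) / log₂(14) = 586 / 3.8074 = 153.913 ms/bit.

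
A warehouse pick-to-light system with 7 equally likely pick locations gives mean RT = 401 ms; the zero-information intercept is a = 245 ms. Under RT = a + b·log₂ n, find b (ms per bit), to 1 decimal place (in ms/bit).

log₂(7) = 2.8074 bits.
b = (RT − a)/log₂ n = (401 − 245) / 2.8074 = 55.568 ms/bit.

55.6 ms/bit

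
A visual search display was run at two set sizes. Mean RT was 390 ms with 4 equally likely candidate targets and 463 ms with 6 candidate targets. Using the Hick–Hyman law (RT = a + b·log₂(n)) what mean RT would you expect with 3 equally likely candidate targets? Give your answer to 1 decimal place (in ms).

With log₂ n on the abscissa the relation is linear; from the two conditions:
  b = (463 − 390) / (log₂ 6 − log₂ 4) = 73 / (2.5850 − 2) = 124.794 ms/bit
  a = 390 − 124.794 × 2 = 140.411 ms
Then RT(3) = 140.411 + 124.794 × log₂ 3 = 140.411 + 124.794 × 1.5850 ≈ 338.206 ms.

338.2 ms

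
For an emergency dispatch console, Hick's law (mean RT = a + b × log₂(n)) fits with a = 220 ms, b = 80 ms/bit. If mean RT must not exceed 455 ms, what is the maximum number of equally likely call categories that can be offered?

Set 220 + 80·log₂ n ≤ 455 → log₂ n ≤ (455 − 220)/80 = 2.9375.
So n ≤ 2^2.9375 = 7.661; the largest integer n is 7.

7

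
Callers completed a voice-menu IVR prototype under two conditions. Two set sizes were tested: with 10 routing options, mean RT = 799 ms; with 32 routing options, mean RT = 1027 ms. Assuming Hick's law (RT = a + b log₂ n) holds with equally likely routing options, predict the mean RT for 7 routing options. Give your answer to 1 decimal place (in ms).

Solve the two-equation system in a and b:
  b = (1027 − 799) / (log₂ 32 − log₂ 10) = 228 / (5 − 3.3219) = 135.870 ms/bit
  a = 799 − 135.870 × 3.3219 = 347.649 ms
Then RT(7) = 347.649 + 135.870 × log₂ 7 = 347.649 + 135.870 × 2.8074 ≈ 729.085 ms.

729.1 ms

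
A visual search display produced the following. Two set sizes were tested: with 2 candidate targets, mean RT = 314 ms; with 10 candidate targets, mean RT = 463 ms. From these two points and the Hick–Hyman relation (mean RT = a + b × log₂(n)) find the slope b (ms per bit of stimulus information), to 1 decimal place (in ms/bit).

64.2 ms/bit

The slope on a log₂ axis is (463 − 314) / (3.3219 − 1) = 64.171 ms/bit.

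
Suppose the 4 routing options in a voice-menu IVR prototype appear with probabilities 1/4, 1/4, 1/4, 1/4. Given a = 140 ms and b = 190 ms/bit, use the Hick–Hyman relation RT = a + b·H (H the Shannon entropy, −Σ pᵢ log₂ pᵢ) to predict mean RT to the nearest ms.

520 ms

H = −Σ pᵢ log₂ pᵢ = 0.25·2 + 0.25·2 + 0.25·2 + 0.25·2 = 2.000 bits.
RT = 140 + 190 × 2.000 = 520.00 ms.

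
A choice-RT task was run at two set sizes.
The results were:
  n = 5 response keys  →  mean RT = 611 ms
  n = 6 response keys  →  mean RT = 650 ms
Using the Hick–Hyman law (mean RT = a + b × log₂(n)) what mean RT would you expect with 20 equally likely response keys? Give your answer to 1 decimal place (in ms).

907.5 ms

Solve the two-equation system in a and b:
  b = (650 − 611) / (log₂ 6 − log₂ 5) = 39 / (2.5850 − 2.3219) = 148.270 ms/bit
  a = 611 − 148.270 × 2.3219 = 266.729 ms
Then RT(20) = 266.729 + 148.270 × log₂ 20 = 266.729 + 148.270 × 4.3219 ≈ 907.539 ms.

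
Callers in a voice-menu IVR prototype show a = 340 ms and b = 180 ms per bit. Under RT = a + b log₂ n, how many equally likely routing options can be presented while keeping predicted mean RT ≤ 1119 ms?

20

Information budget: (1119 − 340)/180 = 4.3278 bits, so n ≤ 2^4.3278 = 20.081 → at most 20.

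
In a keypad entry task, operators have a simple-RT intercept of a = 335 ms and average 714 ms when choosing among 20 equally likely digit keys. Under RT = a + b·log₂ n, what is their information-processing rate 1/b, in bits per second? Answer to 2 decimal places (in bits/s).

b = (714 − 335)/log₂ 20 = 379/4.3219 = 87.692 ms per bit = 0.08769 s/bit; the reciprocal is 11.404 bits/s.

11.40 bits/s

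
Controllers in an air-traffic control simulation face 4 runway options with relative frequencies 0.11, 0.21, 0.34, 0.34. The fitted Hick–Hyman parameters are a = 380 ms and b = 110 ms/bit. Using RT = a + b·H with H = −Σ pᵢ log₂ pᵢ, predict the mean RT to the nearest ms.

587 ms

H = 0.11·log₂(1/0.11) + 0.21·log₂(1/0.21) + 0.34·log₂(1/0.34) + 0.34·log₂(1/0.34) = 1.8815 bits.
RT = 380 + 110 × 1.8815 = 586.96 ms.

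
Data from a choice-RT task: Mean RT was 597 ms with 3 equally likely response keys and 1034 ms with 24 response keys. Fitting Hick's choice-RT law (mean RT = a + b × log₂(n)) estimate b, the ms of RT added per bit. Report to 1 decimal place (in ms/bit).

145.7 ms/bit

b = (RT₂ − RT₁)/(log₂ n₂ − log₂ n₁) = (1034 − 597)/(4.5850 − 1.5850) = 145.667 ms/bit.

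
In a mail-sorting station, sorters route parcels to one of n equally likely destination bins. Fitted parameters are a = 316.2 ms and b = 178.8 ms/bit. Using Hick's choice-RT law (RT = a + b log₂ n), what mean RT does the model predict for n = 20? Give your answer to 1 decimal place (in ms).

1089.0 ms

log₂(20) = 4.3219 bits, so RT = 316.2 + 178.8 × 4.3219 ≈ 1088.961 ms.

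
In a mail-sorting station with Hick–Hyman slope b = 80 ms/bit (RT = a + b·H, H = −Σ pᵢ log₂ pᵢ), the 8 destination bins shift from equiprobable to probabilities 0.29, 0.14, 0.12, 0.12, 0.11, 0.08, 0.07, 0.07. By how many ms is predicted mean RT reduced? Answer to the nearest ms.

14 ms

The RT saving is b·ΔH. Equiprobable H₀ = log₂(8) = 3.0000 bits; with the given probabilities H = 2.8281 bits.
b·(H₀ − H) = 80 × (3.0000 − 2.8281) = 13.76 ms.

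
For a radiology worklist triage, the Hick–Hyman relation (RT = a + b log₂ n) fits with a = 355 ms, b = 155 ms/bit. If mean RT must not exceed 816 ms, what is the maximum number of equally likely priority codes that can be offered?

Information budget: (816 − 355)/155 = 2.9742 bits, so n ≤ 2^2.9742 = 7.858 → at most 7.

7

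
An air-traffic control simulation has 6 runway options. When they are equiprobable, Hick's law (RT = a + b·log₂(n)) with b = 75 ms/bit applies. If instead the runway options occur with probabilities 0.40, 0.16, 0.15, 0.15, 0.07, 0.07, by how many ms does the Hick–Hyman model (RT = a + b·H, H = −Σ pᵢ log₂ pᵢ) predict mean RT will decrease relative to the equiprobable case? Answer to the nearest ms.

21 ms

Equiprobable entropy H₀ = log₂ 6 = 2.5850 bits.
Skewed entropy H = −Σ pᵢ log₂ pᵢ = 2.3100 bits.
ΔRT = b·(H₀ − H) = 75 × 0.2750 = 20.62 ms.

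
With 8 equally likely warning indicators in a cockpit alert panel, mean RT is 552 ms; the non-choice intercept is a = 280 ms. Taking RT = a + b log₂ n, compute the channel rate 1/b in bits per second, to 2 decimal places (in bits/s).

b = (552 − 280)/log₂ 8 = 272/3 = 90.667 ms per bit = 0.09067 s/bit; the reciprocal is 11.029 bits/s.

11.03 bits/s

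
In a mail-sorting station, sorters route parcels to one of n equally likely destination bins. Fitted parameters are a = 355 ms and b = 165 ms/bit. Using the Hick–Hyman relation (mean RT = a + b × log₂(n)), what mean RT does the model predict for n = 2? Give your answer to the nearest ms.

520 ms

log₂(2) = 1 bits, so RT = 355 + 165 × 1 ≈ 520.000 ms.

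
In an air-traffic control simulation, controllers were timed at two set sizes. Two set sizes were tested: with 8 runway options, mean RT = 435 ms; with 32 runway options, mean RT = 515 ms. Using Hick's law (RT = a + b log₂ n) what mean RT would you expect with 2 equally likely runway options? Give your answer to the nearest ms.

RT is linear in log₂ n, so two points fix the line:
  b = (515 − 435) / (log₂ 32 − log₂ 8) = 80 / (5 − 3) = 40 ms/bit
  a = 435 − 40 × 3 = 315 ms
Then RT(2) = 315 + 40 × log₂ 2 = 315 + 40 × 1 ≈ 355.000 ms.

355 ms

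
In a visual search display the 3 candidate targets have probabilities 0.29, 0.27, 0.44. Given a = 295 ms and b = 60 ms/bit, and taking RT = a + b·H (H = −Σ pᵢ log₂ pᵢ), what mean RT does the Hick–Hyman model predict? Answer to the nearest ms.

388 ms

H = 0.29·log₂(1/0.29) + 0.27·log₂(1/0.27) + 0.44·log₂(1/0.44) = 1.5491 bits.
RT = 295 + 60 × 1.5491 = 387.94 ms.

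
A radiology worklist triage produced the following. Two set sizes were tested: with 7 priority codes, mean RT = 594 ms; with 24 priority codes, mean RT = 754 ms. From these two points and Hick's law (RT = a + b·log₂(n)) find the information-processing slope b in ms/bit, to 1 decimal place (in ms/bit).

The slope on a log₂ axis is (754 − 594) / (4.5850 − 2.8074) = 90.009 ms/bit.

90.0 ms/bit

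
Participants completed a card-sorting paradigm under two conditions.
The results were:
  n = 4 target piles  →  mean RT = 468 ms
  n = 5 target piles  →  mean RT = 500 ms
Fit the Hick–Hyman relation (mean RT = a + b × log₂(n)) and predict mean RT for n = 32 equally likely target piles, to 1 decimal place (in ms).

RT is linear in log₂ n, so two points fix the line:
  b = (500 − 468) / (log₂ 5 − log₂ 4) = 32 / (2.3219 − 2) = 99.401 ms/bit
  a = 468 − 99.401 × 2 = 269.198 ms
Then RT(32) = 269.198 + 99.401 × log₂ 32 = 269.198 + 99.401 × 5 ≈ 766.203 ms.

766.2 ms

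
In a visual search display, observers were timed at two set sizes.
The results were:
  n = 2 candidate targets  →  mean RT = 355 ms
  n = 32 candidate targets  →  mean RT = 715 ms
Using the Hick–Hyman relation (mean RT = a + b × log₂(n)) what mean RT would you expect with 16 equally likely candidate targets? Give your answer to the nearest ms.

625 ms

Solve the two-equation system in a and b:
  b = (715 − 355) / (log₂ 32 − log₂ 2) = 360 / (5 − 1) = 90 ms/bit
  a = 355 − 90 × 1 = 265 ms
Then RT(16) = 265 + 90 × log₂ 16 = 265 + 90 × 4 ≈ 625.000 ms.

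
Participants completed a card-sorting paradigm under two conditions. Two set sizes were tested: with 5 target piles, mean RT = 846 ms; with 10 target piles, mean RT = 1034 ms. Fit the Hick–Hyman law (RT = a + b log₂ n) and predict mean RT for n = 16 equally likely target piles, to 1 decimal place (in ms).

1161.5 ms

RT is linear in log₂ n, so two points fix the line:
  b = (1034 − 846) / (log₂ 10 − log₂ 5) = 188 / (3.3219 − 2.3219) = 188.000 ms/bit
  a = 846 − 188.000 × 2.3219 = 409.478 ms
Then RT(16) = 409.478 + 188.000 × log₂ 16 = 409.478 + 188.000 × 4 ≈ 1161.478 ms.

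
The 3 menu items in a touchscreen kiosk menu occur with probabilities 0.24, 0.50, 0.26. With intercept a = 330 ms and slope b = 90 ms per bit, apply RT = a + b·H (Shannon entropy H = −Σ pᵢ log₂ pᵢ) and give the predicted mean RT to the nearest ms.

465 ms

H = 0.24·log₂(1/0.24) + 0.50·log₂(1/0.50) + 0.26·log₂(1/0.26) = 1.4994 bits.
RT = 330 + 90 × 1.4994 = 464.95 ms.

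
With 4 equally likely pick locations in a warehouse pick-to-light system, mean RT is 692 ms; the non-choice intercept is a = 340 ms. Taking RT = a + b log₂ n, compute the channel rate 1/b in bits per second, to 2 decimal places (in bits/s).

5.68 bits/s

b = (692 − 340)/log₂ 4 = 352/2 = 176.000 ms per bit = 0.17600 s/bit; the reciprocal is 5.682 bits/s.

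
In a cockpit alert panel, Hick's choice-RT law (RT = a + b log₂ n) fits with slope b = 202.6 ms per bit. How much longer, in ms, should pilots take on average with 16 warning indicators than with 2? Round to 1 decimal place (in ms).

ΔRT = (a + b log₂ n₂) − (a + b log₂ n₁) = b·(log₂ n₂ − log₂ n₁).
log₂(16) − log₂(2) = log₂(16/2) = log₂(8) = 3.
ΔRT = 202.6 × 3.0000 = 607.800 ms.

607.8 ms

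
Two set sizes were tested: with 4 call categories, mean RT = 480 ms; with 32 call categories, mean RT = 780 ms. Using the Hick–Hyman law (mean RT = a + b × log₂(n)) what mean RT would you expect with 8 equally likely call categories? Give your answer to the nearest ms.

Solve the two-equation system in a and b:
  b = (780 − 480) / (log₂ 32 − log₂ 4) = 300 / (5 − 2) = 100 ms/bit
  a = 480 − 100 × 2 = 280 ms
Then RT(8) = 280 + 100 × log₂ 8 = 280 + 100 × 3 ≈ 580.000 ms.

580 ms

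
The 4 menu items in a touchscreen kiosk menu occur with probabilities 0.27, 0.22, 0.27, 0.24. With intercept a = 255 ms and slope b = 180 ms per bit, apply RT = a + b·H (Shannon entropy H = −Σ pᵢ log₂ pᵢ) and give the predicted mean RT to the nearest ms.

H = 0.27·log₂(1/0.27) + 0.22·log₂(1/0.22) + 0.27·log₂(1/0.27) + 0.24·log₂(1/0.24) = 1.9948 bits.
RT = 255 + 180 × 1.9948 = 614.06 ms.

614 ms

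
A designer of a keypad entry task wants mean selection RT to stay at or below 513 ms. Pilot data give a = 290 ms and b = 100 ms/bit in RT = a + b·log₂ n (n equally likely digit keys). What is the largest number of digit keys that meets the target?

Information budget: (513 − 290)/100 = 2.2300 bits, so n ≤ 2^2.2300 = 4.691 → at most 4.

4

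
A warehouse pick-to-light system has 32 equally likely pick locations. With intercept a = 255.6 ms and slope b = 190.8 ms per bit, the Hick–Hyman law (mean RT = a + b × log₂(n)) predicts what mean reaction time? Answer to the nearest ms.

log₂(32) = 5 bits, so RT = 255.6 + 190.8 × 5 ≈ 1209.600 ms.

1210 ms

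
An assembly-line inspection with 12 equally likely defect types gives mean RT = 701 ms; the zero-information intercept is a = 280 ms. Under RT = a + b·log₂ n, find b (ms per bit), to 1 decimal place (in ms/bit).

b = (701 − 280) / log₂(12) = 421 / 3.5850 = 117.435 ms/bit.

117.4 ms/bit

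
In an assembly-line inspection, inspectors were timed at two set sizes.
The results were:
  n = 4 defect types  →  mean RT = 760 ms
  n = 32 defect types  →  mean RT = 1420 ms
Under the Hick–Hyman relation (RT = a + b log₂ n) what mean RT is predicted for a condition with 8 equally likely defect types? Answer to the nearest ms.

980 ms

Solve the two-equation system in a and b:
  b = (1420 − 760) / (log₂ 32 − log₂ 4) = 660 / (5 − 2) = 220 ms/bit
  a = 760 − 220 × 2 = 320 ms
Then RT(8) = 320 + 220 × log₂ 8 = 320 + 220 × 3 ≈ 980.000 ms.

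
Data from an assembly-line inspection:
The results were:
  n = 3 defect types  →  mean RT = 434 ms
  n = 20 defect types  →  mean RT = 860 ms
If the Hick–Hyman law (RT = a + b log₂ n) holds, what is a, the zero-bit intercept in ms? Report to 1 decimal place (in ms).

b = (RT₂ − RT₁)/(log₂ n₂ − log₂ n₁) = (860 − 434)/(4.3219 − 1.5850) = 155.647 ms/bit.
a = RT₁ − b·log₂ n₁ = 434 − 155.647 × 1.5850 = 187.306 ms.

187.3 ms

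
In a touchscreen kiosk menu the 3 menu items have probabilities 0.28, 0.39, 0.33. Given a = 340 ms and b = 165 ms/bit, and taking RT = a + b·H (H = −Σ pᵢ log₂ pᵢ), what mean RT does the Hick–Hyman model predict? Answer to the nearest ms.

H = 0.28·log₂(1/0.28) + 0.39·log₂(1/0.39) + 0.33·log₂(1/0.33) = 1.5718 bits.
RT = 340 + 165 × 1.5718 = 599.35 ms.

599 ms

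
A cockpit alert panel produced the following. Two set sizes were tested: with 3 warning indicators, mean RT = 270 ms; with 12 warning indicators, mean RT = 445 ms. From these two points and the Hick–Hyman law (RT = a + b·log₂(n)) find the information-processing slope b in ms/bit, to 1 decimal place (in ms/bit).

The slope on a log₂ axis is (445 − 270) / (3.5850 − 1.5850) = 87.500 ms/bit.

87.5 ms/bit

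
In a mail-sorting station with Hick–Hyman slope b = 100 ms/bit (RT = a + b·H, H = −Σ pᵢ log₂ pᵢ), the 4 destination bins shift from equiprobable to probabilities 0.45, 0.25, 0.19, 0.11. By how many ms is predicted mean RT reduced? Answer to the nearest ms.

The RT saving is b·ΔH. Equiprobable H₀ = log₂(4) = 2.0000 bits; with the given probabilities H = 1.8239 bits.
b·(H₀ − H) = 100 × (2.0000 − 1.8239) = 17.61 ms.

18 ms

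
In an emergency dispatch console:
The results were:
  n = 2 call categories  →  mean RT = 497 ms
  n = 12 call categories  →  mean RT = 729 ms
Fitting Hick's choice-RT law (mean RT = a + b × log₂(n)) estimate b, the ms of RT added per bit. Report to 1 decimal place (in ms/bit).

The slope on a log₂ axis is (729 − 497) / (3.5850 − 1) = 89.750 ms/bit.

89.7 ms/bit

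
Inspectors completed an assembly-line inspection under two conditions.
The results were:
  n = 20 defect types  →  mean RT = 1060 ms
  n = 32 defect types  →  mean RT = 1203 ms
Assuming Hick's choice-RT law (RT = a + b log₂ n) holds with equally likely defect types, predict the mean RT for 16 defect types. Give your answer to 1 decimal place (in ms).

992.1 ms

Solve the two-equation system in a and b:
  b = (1203 − 1060) / (log₂ 32 − log₂ 20) = 143 / (5 − 4.3219) = 210.892 ms/bit
  a = 1060 − 210.892 × 4.3219 = 148.540 ms
Then RT(16) = 148.540 + 210.892 × log₂ 16 = 148.540 + 210.892 × 4 ≈ 992.108 ms.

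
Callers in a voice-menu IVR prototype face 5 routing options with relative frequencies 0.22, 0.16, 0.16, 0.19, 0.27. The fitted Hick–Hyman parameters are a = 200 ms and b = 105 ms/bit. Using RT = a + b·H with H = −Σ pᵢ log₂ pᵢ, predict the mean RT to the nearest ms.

H = 0.22·log₂(1/0.22) + 0.16·log₂(1/0.16) + 0.16·log₂(1/0.16) + 0.19·log₂(1/0.19) + 0.27·log₂(1/0.27) = 2.2919 bits.
RT = 200 + 105 × 2.2919 = 440.64 ms.

441 ms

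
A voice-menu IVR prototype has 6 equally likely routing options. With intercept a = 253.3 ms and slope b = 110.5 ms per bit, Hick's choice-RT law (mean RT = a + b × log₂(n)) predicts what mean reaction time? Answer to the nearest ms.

539 ms

log₂(6) = 2.5850 bits, so RT = 253.3 + 110.5 × 2.5850 ≈ 538.938 ms.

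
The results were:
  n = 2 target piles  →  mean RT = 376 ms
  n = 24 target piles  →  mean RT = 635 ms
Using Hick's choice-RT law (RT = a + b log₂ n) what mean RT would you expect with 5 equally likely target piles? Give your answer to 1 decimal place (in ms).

Solve the two-equation system in a and b:
  b = (635 − 376) / (log₂ 24 − log₂ 2) = 259 / (4.5850 − 1) = 72.246 ms/bit
  a = 376 − 72.246 × 1 = 303.754 ms
Then RT(5) = 303.754 + 72.246 × log₂ 5 = 303.754 + 72.246 × 2.3219 ≈ 471.504 ms.

471.5 ms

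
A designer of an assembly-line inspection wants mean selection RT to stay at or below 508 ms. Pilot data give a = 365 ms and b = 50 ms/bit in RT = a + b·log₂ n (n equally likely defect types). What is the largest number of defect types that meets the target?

50·log₂ n ≤ 508 − 365 = 143, giving log₂ n ≤ 2.8600 and n ≤ 7.260. The largest whole number is 7.

7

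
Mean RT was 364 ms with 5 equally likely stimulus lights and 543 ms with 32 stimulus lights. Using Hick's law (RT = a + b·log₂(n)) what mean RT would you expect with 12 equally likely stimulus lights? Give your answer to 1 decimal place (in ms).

Fit slope and intercept:
  b = (543 − 364) / (log₂ 32 − log₂ 5) = 179 / (5 − 2.3219) = 66.839 ms/bit
  a = 364 − 66.839 × 2.3219 = 208.804 ms
Then RT(12) = 208.804 + 66.839 × log₂ 12 = 208.804 + 66.839 × 3.5850 ≈ 448.420 ms.

448.4 ms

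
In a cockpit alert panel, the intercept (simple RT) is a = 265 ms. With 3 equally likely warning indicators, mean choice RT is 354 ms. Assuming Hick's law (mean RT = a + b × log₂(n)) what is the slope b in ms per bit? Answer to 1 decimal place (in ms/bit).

56.2 ms/bit

b = (354 − 265) / log₂(3) = 89 / 1.5850 = 56.153 ms/bit.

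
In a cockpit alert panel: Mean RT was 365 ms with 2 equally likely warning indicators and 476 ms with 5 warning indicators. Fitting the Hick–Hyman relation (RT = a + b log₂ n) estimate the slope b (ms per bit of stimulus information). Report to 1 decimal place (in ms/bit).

b = (RT₂ − RT₁)/(log₂ n₂ − log₂ n₁) = (476 − 365)/(2.3219 − 1) = 83.968 ms/bit.

84.0 ms/bit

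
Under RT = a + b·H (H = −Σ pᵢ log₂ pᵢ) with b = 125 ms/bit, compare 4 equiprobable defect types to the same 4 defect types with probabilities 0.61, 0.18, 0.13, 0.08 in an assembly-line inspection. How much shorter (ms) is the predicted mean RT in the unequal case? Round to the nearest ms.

56 ms

The RT saving is b·ΔH. Equiprobable H₀ = log₂(4) = 2.0000 bits; with the given probabilities H = 1.5545 bits.
b·(H₀ − H) = 125 × (2.0000 − 1.5545) = 55.69 ms.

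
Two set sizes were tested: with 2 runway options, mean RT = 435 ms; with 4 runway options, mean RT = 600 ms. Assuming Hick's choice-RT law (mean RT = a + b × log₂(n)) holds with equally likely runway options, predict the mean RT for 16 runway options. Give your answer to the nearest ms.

RT is linear in log₂ n, so two points fix the line:
  b = (600 − 435) / (log₂ 4 − log₂ 2) = 165 / (2 − 1) = 165 ms/bit
  a = 435 − 165 × 1 = 270 ms
Then RT(16) = 270 + 165 × log₂ 16 = 270 + 165 × 4 ≈ 930.000 ms.

930 ms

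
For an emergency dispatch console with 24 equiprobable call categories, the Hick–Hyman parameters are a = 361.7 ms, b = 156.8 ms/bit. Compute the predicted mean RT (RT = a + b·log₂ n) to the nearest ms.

1081 ms

log₂(24) = 4.5850 bits, so RT = 361.7 + 156.8 × 4.5850 ≈ 1080.622 ms.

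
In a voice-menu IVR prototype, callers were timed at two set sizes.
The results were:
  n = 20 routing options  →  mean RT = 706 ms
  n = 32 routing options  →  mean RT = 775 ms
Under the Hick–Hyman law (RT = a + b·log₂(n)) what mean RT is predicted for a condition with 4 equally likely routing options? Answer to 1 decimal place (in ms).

Fit slope and intercept:
  b = (775 − 706) / (log₂ 32 − log₂ 20) = 69 / (5 − 4.3219) = 101.759 ms/bit
  a = 706 − 101.759 × 4.3219 = 266.204 ms
Then RT(4) = 266.204 + 101.759 × log₂ 4 = 266.204 + 101.759 × 2 ≈ 469.723 ms.

469.7 ms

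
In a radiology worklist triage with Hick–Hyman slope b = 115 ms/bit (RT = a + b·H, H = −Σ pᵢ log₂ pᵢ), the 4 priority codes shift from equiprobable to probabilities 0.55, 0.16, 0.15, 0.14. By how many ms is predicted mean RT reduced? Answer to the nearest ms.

The RT saving is b·ΔH. Equiprobable H₀ = log₂(4) = 2.0000 bits; with the given probabilities H = 1.7050 bits.
b·(H₀ − H) = 115 × (2.0000 − 1.7050) = 33.92 ms.

34 ms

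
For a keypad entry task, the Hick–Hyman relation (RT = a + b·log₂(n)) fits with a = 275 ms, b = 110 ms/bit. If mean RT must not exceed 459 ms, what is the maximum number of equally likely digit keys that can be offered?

3

Set 275 + 110·log₂ n ≤ 459 → log₂ n ≤ (459 − 275)/110 = 1.6727.
So n ≤ 2^1.6727 = 3.188; the largest integer n is 3.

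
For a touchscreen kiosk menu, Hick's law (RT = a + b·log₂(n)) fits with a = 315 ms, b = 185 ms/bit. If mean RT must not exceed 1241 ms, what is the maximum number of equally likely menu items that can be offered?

32

Set 315 + 185·log₂ n ≤ 1241 → log₂ n ≤ (1241 − 315)/185 = 5.0054.
So n ≤ 2^5.0054 = 32.120; the largest integer n is 32.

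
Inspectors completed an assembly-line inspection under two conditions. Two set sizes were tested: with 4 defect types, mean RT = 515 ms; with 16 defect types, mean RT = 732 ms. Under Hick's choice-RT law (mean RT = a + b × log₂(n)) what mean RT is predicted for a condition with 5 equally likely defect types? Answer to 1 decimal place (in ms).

Fit slope and intercept:
  b = (732 − 515) / (log₂ 16 − log₂ 4) = 217 / (4 − 2) = 108.500 ms/bit
  a = 515 − 108.500 × 2 = 298.000 ms
Then RT(5) = 298.000 + 108.500 × log₂ 5 = 298.000 + 108.500 × 2.3219 ≈ 549.929 ms.

549.9 ms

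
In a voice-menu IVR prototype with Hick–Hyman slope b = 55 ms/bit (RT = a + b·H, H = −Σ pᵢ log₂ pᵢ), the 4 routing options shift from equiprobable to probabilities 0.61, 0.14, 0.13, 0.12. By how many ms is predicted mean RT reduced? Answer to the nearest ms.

Equiprobable entropy H₀ = log₂ 4 = 2.0000 bits.
Skewed entropy H = −Σ pᵢ log₂ pᵢ = 1.5818 bits.
ΔRT = b·(H₀ − H) = 55 × 0.4182 = 23.00 ms.

23 ms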